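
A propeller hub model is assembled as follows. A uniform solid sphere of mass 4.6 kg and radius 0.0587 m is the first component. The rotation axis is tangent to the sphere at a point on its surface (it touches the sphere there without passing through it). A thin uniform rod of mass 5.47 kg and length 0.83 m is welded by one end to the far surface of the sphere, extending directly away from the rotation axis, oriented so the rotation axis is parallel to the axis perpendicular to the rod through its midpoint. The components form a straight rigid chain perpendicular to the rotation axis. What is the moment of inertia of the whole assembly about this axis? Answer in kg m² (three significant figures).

1.89

Solid sphere: I_cm = (2/5)MR² = (2/5)(4.6)(0.0587)² = 0.0063401 kg m²; centre at d = 0.0587 m, so I = I_cm + Md² gives I = 0.0063401 + (4.6)(0.0587)² = 0.02219 kg m².
Thin rod: I_cm = (1/12)ML² = (1/12)(5.47)(0.83)² = 0.31402 kg m²; centre at d = 0.0587 + 0.0587 + 0.415 = 0.5324 m, so I = I_cm + Md² gives I = 0.31402 + (5.47)(0.5324)² = 1.8645 kg m².
Total I = 0.02219 + 1.8645 = 1.8867 kg m².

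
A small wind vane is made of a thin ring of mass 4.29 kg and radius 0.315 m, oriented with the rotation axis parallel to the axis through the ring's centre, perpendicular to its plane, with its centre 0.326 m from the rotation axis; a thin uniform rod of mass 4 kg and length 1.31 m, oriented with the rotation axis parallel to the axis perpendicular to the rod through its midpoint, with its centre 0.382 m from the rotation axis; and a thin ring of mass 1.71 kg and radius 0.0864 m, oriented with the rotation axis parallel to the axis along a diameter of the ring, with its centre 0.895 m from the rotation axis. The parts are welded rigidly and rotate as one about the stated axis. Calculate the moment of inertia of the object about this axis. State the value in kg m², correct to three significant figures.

Thin ring: I_cm = MR² = (4.29)(0.315)² = 0.42568 kg m²; centre at d = 0.326 m, so I = I_cm + Md² gives I = 0.42568 + (4.29)(0.326)² = 0.8816 kg m².
Thin rod: I_cm = (1/12)ML² = (1/12)(4)(1.31)² = 0.57203 kg m²; centre at d = 0.382 m, so I = I_cm + Md² gives I = 0.57203 + (4)(0.382)² = 1.1557 kg m².
Thin ring: I_cm = (1/2)MR² = (1/2)(1.71)(0.0864)² = 0.0063825 kg m²; centre at d = 0.895 m, so I = I_cm + Md² gives I = 0.0063825 + (1.71)(0.895)² = 1.3761 kg m².
Total I = 0.8816 + 1.1557 + 1.3761 = 3.4135 kg m².

3.41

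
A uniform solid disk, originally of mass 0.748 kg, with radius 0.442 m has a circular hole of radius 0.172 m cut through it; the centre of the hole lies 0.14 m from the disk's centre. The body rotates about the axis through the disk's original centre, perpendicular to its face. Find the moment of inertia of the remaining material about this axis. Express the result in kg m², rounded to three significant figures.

0.0692

Unpierced body about its centre: I₀ = (1/2)MR² = (1/2)(0.748)(0.442)² = 0.073066 kg m².
The removed disk has mass m = M·(r/R)² = (0.748)(0.172/0.442)² = 0.11327 kg (same uniform areal density).
Its moment of inertia about the rotation axis (parallel-axis theorem): I_hole = (1/2)mr² + md² = (1/2)(0.11327)(0.172)² + (0.11327)(0.14)² = 0.0038956 kg m².
Treating the hole as negative mass, I = I₀ − I_hole = 0.073066 − 0.0038956 = 0.069171 kg m².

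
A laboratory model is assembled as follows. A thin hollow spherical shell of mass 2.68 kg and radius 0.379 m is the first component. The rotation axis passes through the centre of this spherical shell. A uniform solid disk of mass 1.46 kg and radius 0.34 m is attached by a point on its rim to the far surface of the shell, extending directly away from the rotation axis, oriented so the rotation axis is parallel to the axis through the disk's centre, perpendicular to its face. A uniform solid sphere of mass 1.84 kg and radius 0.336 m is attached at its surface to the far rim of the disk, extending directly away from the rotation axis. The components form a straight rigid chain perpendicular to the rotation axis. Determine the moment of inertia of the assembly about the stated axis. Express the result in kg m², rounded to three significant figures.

Spherical shell: I_cm = (2/3)MR² = (2/3)(2.68)(0.379)² = 0.25664 kg m²; axis through the centre, so I = 0.25664 kg m².
Solid disk: I_cm = (1/2)MR² = (1/2)(1.46)(0.34)² = 0.084388 kg m²; centre at d = 0.379 + 0.34 = 0.719 m, so the parallel axis theorem gives I = 0.084388 + (1.46)(0.719)² = 0.83915 kg m².
Solid sphere: I_cm = (2/5)MR² = (2/5)(1.84)(0.336)² = 0.083091 kg m²; centre at d = 0.379 + 0.34 + 0.34 + 0.336 = 1.395 m, so the parallel axis theorem gives I = 0.083091 + (1.84)(1.395)² = 3.6638 kg m².
Total I = 0.25664 + 0.83915 + 3.6638 = 4.7596 kg m².

4.76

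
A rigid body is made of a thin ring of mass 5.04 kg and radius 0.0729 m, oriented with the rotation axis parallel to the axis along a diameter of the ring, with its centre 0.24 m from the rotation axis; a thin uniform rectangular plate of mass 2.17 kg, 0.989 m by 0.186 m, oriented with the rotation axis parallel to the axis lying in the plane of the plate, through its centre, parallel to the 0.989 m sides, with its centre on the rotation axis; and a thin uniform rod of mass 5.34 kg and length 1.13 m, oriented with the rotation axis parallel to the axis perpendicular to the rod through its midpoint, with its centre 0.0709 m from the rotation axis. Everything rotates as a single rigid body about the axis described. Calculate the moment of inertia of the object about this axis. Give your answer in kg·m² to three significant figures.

Thin ring: I_cm = (1/2)MR² = (1/2)(5.04)(0.0729)² = 0.013392 kg·m²; centre at d = 0.24 m, so the parallel axis theorem gives I = 0.013392 + (5.04)(0.24)² = 0.3037 kg·m².
Rectangular plate: I_cm = (1/12)Mb² = (1/12)(2.17)(0.186)² = 0.0062561 kg·m²; axis through the centre, so I = 0.0062561 kg·m².
Thin rod: I_cm = (1/12)ML² = (1/12)(5.34)(1.13)² = 0.56822 kg·m²; centre at d = 0.0709 m, so the parallel axis theorem gives I = 0.56822 + (5.34)(0.0709)² = 0.59506 kg·m².
Total I = 0.3037 + 0.0062561 + 0.59506 = 0.90502 kg·m².

0.905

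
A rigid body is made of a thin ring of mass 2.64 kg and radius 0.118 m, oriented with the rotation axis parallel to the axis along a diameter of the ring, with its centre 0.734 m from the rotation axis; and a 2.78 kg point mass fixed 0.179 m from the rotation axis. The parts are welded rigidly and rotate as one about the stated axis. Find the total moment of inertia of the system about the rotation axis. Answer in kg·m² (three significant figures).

1.53

Thin ring: I_cm = (1/2)MR² = (1/2)(2.64)(0.118)² = 0.01838 kg·m²; centre at d = 0.734 m, so the parallel axis theorem gives I = 0.01838 + (2.64)(0.734)² = 1.4407 kg·m².
Point mass: I_cm = 0; centre at d = 0.179 m, so the parallel axis theorem gives I = 0 + (2.78)(0.179)² = 0.089074 kg·m².
Total I = 1.4407 + 0.089074 = 1.5298 kg·m².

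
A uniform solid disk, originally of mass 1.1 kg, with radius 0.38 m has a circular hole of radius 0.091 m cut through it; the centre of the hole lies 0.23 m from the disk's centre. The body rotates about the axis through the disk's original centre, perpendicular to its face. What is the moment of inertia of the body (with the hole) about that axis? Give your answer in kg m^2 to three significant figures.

Unpierced body about its centre: I₀ = (1/2)MR² = (1/2)(1.1)(0.38)² = 0.07942 kg m^2.
The removed disk has mass m = M·(r/R)² = (1.1)(0.091/0.38)² = 0.063082 kg (same uniform areal density).
Its moment of inertia about the rotation axis (parallel-axis theorem): I_hole = (1/2)mr² + md² = (1/2)(0.063082)(0.091)² + (0.063082)(0.23)² = 0.0035983 kg m^2.
Treating the hole as negative mass, I = I₀ − I_hole = 0.07942 − 0.0035983 = 0.075822 kg m^2.

0.0758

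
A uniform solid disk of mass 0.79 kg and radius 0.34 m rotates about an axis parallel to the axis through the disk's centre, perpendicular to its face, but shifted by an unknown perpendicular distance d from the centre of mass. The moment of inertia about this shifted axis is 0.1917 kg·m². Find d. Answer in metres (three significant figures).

0.430

About the centre-of-mass axis, I_cm = (1/2)MR² = (1/2)(0.79)(0.34)² = 0.045662 kg·m².
Parallel axis theorem: I = I_cm + Md², so Md² = 0.1917 − 0.045662 = 0.14604 kg·m².
d = √(0.14604 / 0.79) = 0.42995 m.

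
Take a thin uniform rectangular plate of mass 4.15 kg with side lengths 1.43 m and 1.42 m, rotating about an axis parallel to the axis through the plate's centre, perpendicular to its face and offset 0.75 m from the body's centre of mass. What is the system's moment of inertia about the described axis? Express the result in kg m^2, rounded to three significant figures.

3.74

I_cm = (1/12)M(a²+b²) = (1/12)(4.15)[(1.43)² + (1.42)²] = 1.4045 kg m^2; centre at d = 0.75 m, so the parallel axis theorem gives I = 1.4045 + (4.15)(0.75)² = 3.7389 kg m^2.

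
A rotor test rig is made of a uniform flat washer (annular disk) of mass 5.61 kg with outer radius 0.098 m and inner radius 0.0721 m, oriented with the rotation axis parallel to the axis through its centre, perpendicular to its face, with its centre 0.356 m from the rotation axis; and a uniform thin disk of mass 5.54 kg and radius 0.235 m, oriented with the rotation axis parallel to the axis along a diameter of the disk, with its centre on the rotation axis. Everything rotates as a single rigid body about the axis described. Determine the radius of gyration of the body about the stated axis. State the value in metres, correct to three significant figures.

0.273

Annular disk: I_cm = (1/2)M(R²+r²) = (1/2)(5.61)[(0.098)² + (0.0721)²] = 0.041521 kg·m²; centre at d = 0.356 m, so the parallel axis theorem gives I = 0.041521 + (5.61)(0.356)² = 0.75251 kg·m².
Thin disk: I_cm = (1/4)MR² = (1/4)(5.54)(0.235)² = 0.076487 kg·m²; axis through the centre, so I = 0.076487 kg·m².
Total I = 0.829 kg·m²; total mass M = 11.15 kg.
k = √(I/M) = √(0.829/11.15) = 0.27267 m.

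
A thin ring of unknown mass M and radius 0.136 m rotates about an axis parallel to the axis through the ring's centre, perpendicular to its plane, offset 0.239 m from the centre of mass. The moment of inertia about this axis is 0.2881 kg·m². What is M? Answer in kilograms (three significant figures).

3.81

I = I_cm + Md² = MR² + Md² = M·[1·(0.136)² + (0.239)²] = M·0.075617.
So M = 0.2881 / 0.075617 = 3.81 kg.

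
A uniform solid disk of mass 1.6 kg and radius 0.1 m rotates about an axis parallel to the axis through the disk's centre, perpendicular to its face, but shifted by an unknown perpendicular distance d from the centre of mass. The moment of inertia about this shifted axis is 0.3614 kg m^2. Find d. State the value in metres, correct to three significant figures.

0.470

About the centre-of-mass axis, I_cm = (1/2)MR² = (1/2)(1.6)(0.1)² = 0.008 kg m^2.
Parallel axis theorem: I = I_cm + Md², so Md² = 0.3614 − 0.008 = 0.3534 kg m^2.
d = √(0.3534 / 1.6) = 0.46997 m.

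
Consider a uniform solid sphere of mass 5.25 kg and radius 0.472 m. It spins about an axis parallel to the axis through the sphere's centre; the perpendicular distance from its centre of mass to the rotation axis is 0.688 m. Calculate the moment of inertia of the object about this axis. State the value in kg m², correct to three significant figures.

2.95

I_cm = (2/5)MR² = (2/5)(5.25)(0.472)² = 0.46785 kg m²; centre at d = 0.688 m, so the parallel axis theorem gives I = 0.46785 + (5.25)(0.688)² = 2.9529 kg m².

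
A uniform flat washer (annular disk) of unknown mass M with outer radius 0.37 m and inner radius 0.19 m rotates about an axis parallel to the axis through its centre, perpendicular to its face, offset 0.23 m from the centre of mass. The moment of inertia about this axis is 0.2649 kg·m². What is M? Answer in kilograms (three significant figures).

I = I_cm + Md² = (1/2)M(R²+r²) + Md² = M·[0.5·[(0.37)² + (0.19)²] + (0.23)²] = M·0.1394.
So M = 0.2649 / 0.1394 = 1.9003 kg.

1.90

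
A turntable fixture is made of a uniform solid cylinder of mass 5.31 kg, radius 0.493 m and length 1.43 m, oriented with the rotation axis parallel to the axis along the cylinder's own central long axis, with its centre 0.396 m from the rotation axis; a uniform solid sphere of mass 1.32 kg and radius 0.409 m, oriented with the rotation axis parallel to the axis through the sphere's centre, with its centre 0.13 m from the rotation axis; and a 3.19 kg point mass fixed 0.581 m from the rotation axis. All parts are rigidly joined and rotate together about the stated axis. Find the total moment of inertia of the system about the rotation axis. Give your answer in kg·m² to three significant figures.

Solid cylinder: I_cm = (1/2)MR² = (1/2)(5.31)(0.493)² = 0.6453 kg·m²; centre at d = 0.396 m, so I = I_cm + Md² gives I = 0.6453 + (5.31)(0.396)² = 1.478 kg·m².
Solid sphere: I_cm = (2/5)MR² = (2/5)(1.32)(0.409)² = 0.088324 kg·m²; centre at d = 0.13 m, so I = I_cm + Md² gives I = 0.088324 + (1.32)(0.13)² = 0.11063 kg·m².
Point mass: I_cm = 0; centre at d = 0.581 m, so I = I_cm + Md² gives I = 0 + (3.19)(0.581)² = 1.0768 kg·m².
Total I = 1.478 + 0.11063 + 1.0768 = 2.6654 kg·m².

2.67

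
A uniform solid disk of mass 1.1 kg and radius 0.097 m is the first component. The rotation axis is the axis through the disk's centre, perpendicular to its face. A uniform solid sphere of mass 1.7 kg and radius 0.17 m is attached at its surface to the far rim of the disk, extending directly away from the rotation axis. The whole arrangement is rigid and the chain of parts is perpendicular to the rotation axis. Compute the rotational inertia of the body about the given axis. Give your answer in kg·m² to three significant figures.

Solid disk: I_cm = (1/2)MR² = (1/2)(1.1)(0.097)² = 0.005175 kg·m²; axis through the centre, so I = 0.005175 kg·m².
Solid sphere: I_cm = (2/5)MR² = (2/5)(1.7)(0.17)² = 0.019652 kg·m²; centre at d = 0.097 + 0.17 = 0.267 m, so the parallel axis theorem gives I = 0.019652 + (1.7)(0.267)² = 0.14084 kg·m².
Total I = 0.005175 + 0.14084 = 0.14602 kg·m².

0.146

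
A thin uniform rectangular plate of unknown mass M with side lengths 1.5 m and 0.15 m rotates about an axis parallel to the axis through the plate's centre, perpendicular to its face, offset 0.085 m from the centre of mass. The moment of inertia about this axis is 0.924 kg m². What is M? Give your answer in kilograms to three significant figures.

I = I_cm + Md² = (1/12)M(a²+b²) + Md² = M·[0.0833333·[(1.5)² + (0.15)²] + (0.085)²] = M·0.1966.
So M = 0.924 / 0.1966 = 4.6999 kg.

4.70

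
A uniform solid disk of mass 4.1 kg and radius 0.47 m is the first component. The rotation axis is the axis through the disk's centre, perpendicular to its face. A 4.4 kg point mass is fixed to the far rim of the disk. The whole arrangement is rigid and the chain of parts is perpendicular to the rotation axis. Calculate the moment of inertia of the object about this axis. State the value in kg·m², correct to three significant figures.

1.42

Solid disk: I_cm = (1/2)MR² = (1/2)(4.1)(0.47)² = 0.45284 kg·m²; axis through the centre, so I = 0.45284 kg·m².
Point mass: I_cm = 0; centre at d = 0.47 m, so the parallel axis theorem gives I = 0 + (4.4)(0.47)² = 0.97196 kg·m².
Total I = 0.45284 + 0.97196 = 1.4248 kg·m².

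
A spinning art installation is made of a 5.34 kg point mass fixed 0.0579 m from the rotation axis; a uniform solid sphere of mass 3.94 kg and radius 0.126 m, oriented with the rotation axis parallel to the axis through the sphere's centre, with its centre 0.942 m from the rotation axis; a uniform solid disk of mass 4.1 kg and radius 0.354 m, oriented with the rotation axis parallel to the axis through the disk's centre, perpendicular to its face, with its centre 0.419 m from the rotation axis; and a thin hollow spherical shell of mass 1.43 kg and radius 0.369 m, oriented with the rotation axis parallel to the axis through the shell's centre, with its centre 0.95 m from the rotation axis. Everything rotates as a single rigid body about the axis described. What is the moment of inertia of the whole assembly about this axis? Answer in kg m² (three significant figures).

Point mass: I_cm = 0; centre at d = 0.0579 m, so the parallel axis theorem gives I = 0 + (5.34)(0.0579)² = 0.017902 kg m².
Solid sphere: I_cm = (2/5)MR² = (2/5)(3.94)(0.126)² = 0.025021 kg m²; centre at d = 0.942 m, so the parallel axis theorem gives I = 0.025021 + (3.94)(0.942)² = 3.5212 kg m².
Solid disk: I_cm = (1/2)MR² = (1/2)(4.1)(0.354)² = 0.2569 kg m²; centre at d = 0.419 m, so the parallel axis theorem gives I = 0.2569 + (4.1)(0.419)² = 0.9767 kg m².
Spherical shell: I_cm = (2/3)MR² = (2/3)(1.43)(0.369)² = 0.12981 kg m²; centre at d = 0.95 m, so the parallel axis theorem gives I = 0.12981 + (1.43)(0.95)² = 1.4204 kg m².
Total I = 0.017902 + 3.5212 + 0.9767 + 1.4204 = 5.9362 kg m².

5.94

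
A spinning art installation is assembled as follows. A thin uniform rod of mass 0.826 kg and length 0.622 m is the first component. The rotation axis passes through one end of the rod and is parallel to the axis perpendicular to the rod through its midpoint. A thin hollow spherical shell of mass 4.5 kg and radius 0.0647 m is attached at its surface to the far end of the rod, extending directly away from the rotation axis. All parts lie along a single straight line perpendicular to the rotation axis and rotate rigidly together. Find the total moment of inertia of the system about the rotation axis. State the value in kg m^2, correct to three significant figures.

Thin rod: I_cm = (1/12)ML² = (1/12)(0.826)(0.622)² = 0.026631 kg m^2; centre at d = 0.311 m, so I = I_cm + Md² gives I = 0.026631 + (0.826)(0.311)² = 0.10652 kg m^2.
Spherical shell: I_cm = (2/3)MR² = (2/3)(4.5)(0.0647)² = 0.012558 kg m^2; centre at d = 0.311 + 0.311 + 0.0647 = 0.6867 m, so I = I_cm + Md² gives I = 0.012558 + (4.5)(0.6867)² = 2.1346 kg m^2.
Total I = 0.10652 + 2.1346 = 2.2411 kg m^2.

2.24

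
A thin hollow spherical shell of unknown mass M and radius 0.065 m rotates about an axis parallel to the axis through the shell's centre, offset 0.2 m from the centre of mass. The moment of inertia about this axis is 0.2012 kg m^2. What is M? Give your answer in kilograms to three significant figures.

I = I_cm + Md² = (2/3)MR² + Md² = M·[0.666667·(0.065)² + (0.2)²] = M·0.042817.
So M = 0.2012 / 0.042817 = 4.6991 kg.

4.70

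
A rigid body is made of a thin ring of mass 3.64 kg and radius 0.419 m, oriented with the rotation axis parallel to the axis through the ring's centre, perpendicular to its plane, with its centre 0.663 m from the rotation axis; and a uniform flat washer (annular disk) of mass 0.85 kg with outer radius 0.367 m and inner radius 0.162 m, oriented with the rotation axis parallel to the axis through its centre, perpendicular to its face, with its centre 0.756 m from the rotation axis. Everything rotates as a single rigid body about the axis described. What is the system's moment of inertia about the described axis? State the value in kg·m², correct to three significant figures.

Thin ring: I_cm = MR² = (3.64)(0.419)² = 0.63904 kg·m²; centre at d = 0.663 m, so the parallel axis theorem gives I = 0.63904 + (3.64)(0.663)² = 2.2391 kg·m².
Annular disk: I_cm = (1/2)M(R²+r²) = (1/2)(0.85)[(0.367)² + (0.162)²] = 0.068397 kg·m²; centre at d = 0.756 m, so the parallel axis theorem gives I = 0.068397 + (0.85)(0.756)² = 0.5542 kg·m².
Total I = 2.2391 + 0.5542 = 2.7933 kg·m².

2.79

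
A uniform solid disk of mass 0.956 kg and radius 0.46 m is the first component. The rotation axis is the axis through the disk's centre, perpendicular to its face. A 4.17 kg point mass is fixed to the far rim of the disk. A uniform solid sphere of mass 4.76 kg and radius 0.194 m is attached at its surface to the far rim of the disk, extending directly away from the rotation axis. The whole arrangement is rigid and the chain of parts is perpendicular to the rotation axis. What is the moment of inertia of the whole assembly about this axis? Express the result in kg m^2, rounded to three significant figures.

Solid disk: I_cm = (1/2)MR² = (1/2)(0.956)(0.46)² = 0.10114 kg m^2; axis through the centre, so I = 0.10114 kg m^2.
Point mass: I_cm = 0; centre at d = 0.46 m, so the parallel axis theorem gives I = 0 + (4.17)(0.46)² = 0.88237 kg m^2.
Solid sphere: I_cm = (2/5)MR² = (2/5)(4.76)(0.194)² = 0.071659 kg m^2; centre at d = 0.46 + 0.194 = 0.654 m, so the parallel axis theorem gives I = 0.071659 + (4.76)(0.654)² = 2.1076 kg m^2.
Total I = 0.10114 + 0.88237 + 2.1076 = 3.0911 kg m^2.

3.09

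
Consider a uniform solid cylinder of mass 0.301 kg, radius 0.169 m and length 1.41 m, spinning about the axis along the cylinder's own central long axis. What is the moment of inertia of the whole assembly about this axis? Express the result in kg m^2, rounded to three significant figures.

0.00430

I_cm = (1/2)MR² = (1/2)(0.301)(0.169)² = 0.0042984 kg m^2; axis through the centre, so I = 0.0042984 kg m^2.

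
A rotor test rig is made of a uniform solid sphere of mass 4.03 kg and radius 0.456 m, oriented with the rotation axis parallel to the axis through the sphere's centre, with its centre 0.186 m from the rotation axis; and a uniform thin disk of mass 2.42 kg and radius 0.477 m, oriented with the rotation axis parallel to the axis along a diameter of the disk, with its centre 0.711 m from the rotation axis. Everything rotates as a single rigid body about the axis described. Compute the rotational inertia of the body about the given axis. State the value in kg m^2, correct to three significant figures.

1.84

Solid sphere: I_cm = (2/5)MR² = (2/5)(4.03)(0.456)² = 0.33519 kg m^2; centre at d = 0.186 m, so the parallel axis theorem gives I = 0.33519 + (4.03)(0.186)² = 0.47461 kg m^2.
Thin disk: I_cm = (1/4)MR² = (1/4)(2.42)(0.477)² = 0.13766 kg m^2; centre at d = 0.711 m, so the parallel axis theorem gives I = 0.13766 + (2.42)(0.711)² = 1.361 kg m^2.
Total I = 0.47461 + 1.361 = 1.8356 kg m^2.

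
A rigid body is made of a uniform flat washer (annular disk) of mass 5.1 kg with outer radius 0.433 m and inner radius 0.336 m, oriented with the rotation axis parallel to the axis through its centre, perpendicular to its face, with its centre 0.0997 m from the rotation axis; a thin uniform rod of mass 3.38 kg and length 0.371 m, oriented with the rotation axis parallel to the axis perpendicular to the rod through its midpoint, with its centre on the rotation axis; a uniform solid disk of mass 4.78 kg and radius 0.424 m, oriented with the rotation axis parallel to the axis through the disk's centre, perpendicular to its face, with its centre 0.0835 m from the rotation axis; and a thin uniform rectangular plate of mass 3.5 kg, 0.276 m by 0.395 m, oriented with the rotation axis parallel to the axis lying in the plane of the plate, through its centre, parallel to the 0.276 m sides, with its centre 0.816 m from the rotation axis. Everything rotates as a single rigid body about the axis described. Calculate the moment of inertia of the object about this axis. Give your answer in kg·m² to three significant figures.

3.69

Annular disk: I_cm = (1/2)M(R²+r²) = (1/2)(5.1)[(0.433)² + (0.336)²] = 0.76598 kg·m²; centre at d = 0.0997 m, so the parallel axis theorem gives I = 0.76598 + (5.1)(0.0997)² = 0.81668 kg·m².
Thin rod: I_cm = (1/12)ML² = (1/12)(3.38)(0.371)² = 0.038769 kg·m²; axis through the centre, so I = 0.038769 kg·m².
Solid disk: I_cm = (1/2)MR² = (1/2)(4.78)(0.424)² = 0.42966 kg·m²; centre at d = 0.0835 m, so the parallel axis theorem gives I = 0.42966 + (4.78)(0.0835)² = 0.46299 kg·m².
Rectangular plate: I_cm = (1/12)Mb² = (1/12)(3.5)(0.395)² = 0.045507 kg·m²; centre at d = 0.816 m, so the parallel axis theorem gives I = 0.045507 + (3.5)(0.816)² = 2.376 kg·m².
Total I = 0.81668 + 0.038769 + 0.46299 + 2.376 = 3.6944 kg·m².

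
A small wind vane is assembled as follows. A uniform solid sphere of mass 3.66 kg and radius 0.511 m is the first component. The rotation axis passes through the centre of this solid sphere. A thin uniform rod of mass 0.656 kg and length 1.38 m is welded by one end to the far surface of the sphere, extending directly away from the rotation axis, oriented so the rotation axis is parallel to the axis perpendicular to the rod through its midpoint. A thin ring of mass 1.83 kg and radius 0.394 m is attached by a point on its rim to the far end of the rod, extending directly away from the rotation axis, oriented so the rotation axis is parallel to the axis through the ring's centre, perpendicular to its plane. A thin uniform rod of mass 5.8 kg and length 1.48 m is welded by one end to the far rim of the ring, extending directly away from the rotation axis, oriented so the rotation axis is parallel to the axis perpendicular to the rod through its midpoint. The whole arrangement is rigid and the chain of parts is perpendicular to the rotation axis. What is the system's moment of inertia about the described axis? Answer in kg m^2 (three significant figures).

Solid sphere: I_cm = (2/5)MR² = (2/5)(3.66)(0.511)² = 0.38228 kg m^2; axis through the centre, so I = 0.38228 kg m^2.
Thin rod: I_cm = (1/12)ML² = (1/12)(0.656)(1.38)² = 0.10411 kg m^2; centre at d = 0.511 + 0.69 = 1.201 m, so the parallel axis theorem gives I = 0.10411 + (0.656)(1.201)² = 1.0503 kg m^2.
Thin ring: I_cm = MR² = (1.83)(0.394)² = 0.28408 kg m^2; centre at d = 0.511 + 0.69 + 0.69 + 0.394 = 2.285 m, so the parallel axis theorem gives I = 0.28408 + (1.83)(2.285)² = 9.8389 kg m^2.
Thin rod: I_cm = (1/12)ML² = (1/12)(5.8)(1.48)² = 1.0587 kg m^2; centre at d = 0.511 + 0.69 + 0.69 + 0.394 + 0.394 + 0.74 = 3.419 m, so the parallel axis theorem gives I = 1.0587 + (5.8)(3.419)² = 68.858 kg m^2.
Total I = 0.38228 + 1.0503 + 9.8389 + 68.858 = 80.13 kg m^2.

80.1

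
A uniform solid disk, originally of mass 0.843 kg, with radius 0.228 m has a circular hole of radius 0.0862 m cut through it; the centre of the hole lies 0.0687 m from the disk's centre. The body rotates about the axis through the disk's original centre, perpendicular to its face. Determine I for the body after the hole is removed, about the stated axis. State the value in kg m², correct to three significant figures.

0.0209

Unpierced body about its centre: I₀ = (1/2)MR² = (1/2)(0.843)(0.228)² = 0.021911 kg m².
The removed disk has mass m = M·(r/R)² = (0.843)(0.0862/0.228)² = 0.1205 kg (same uniform areal density).
Its moment of inertia about the rotation axis (parallel-axis theorem): I_hole = (1/2)mr² + md² = (1/2)(0.1205)(0.0862)² + (0.1205)(0.0687)² = 0.0010164 kg m².
Treating the hole as negative mass, I = I₀ − I_hole = 0.021911 − 0.0010164 = 0.020895 kg m².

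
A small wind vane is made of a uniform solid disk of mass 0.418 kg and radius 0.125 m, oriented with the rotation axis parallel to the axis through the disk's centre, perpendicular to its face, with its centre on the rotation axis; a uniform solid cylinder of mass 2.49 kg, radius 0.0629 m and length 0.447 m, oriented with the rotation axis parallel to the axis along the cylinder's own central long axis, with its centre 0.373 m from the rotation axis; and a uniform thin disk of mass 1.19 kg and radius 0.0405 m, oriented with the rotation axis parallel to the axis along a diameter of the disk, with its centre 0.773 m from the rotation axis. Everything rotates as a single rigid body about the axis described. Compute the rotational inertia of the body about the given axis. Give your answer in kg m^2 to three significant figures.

Solid disk: I_cm = (1/2)MR² = (1/2)(0.418)(0.125)² = 0.0032656 kg m^2; axis through the centre, so I = 0.0032656 kg m^2.
Solid cylinder: I_cm = (1/2)MR² = (1/2)(2.49)(0.0629)² = 0.0049257 kg m^2; centre at d = 0.373 m, so the parallel axis theorem gives I = 0.0049257 + (2.49)(0.373)² = 0.35136 kg m^2.
Thin disk: I_cm = (1/4)MR² = (1/4)(1.19)(0.0405)² = 0.00048797 kg m^2; centre at d = 0.773 m, so the parallel axis theorem gives I = 0.00048797 + (1.19)(0.773)² = 0.71155 kg m^2.
Total I = 0.0032656 + 0.35136 + 0.71155 = 1.0662 kg m^2.

1.07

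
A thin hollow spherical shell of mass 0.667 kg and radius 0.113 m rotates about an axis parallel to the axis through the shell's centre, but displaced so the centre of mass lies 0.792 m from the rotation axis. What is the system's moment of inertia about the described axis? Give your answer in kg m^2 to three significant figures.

0.424

I_cm = (2/3)MR² = (2/3)(0.667)(0.113)² = 0.0056779 kg m^2; centre at d = 0.792 m, so I = I_cm + Md² gives I = 0.0056779 + (0.667)(0.792)² = 0.42406 kg m^2.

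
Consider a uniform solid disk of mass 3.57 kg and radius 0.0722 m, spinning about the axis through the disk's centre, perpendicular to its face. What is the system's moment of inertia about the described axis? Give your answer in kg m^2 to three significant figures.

0.00930

I_cm = (1/2)MR² = (1/2)(3.57)(0.0722)² = 0.0093049 kg m^2; axis through the centre, so I = 0.0093049 kg m^2.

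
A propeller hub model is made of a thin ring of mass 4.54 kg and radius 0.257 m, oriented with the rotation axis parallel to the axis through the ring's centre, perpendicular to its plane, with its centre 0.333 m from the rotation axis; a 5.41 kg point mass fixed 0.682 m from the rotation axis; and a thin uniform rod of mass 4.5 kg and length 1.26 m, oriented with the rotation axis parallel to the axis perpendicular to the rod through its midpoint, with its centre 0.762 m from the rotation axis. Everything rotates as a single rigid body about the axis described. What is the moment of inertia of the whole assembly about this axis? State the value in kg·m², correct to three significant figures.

Thin ring: I_cm = MR² = (4.54)(0.257)² = 0.29986 kg·m²; centre at d = 0.333 m, so I = I_cm + Md² gives I = 0.29986 + (4.54)(0.333)² = 0.8033 kg·m².
Point mass: I_cm = 0; centre at d = 0.682 m, so I = I_cm + Md² gives I = 0 + (5.41)(0.682)² = 2.5163 kg·m².
Thin rod: I_cm = (1/12)ML² = (1/12)(4.5)(1.26)² = 0.59535 kg·m²; centre at d = 0.762 m, so I = I_cm + Md² gives I = 0.59535 + (4.5)(0.762)² = 3.2082 kg·m².
Total I = 0.8033 + 2.5163 + 3.2082 = 6.5279 kg·m².

6.53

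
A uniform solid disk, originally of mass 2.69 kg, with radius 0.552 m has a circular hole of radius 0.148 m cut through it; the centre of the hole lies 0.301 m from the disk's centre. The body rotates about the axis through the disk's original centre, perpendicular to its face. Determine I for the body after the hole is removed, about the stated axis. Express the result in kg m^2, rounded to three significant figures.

0.390

Unpierced body about its centre: I₀ = (1/2)MR² = (1/2)(2.69)(0.552)² = 0.40983 kg m^2.
The removed disk has mass m = M·(r/R)² = (2.69)(0.148/0.552)² = 0.19337 kg (same uniform areal density).
Its moment of inertia about the rotation axis (parallel-axis theorem): I_hole = (1/2)mr² + md² = (1/2)(0.19337)(0.148)² + (0.19337)(0.301)² = 0.019638 kg m^2.
Treating the hole as negative mass, I = I₀ − I_hole = 0.40983 − 0.019638 = 0.39019 kg m^2.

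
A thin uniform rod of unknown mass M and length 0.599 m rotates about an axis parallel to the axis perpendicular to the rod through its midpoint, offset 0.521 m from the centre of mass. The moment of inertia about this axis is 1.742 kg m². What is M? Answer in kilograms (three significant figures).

5.78

I = I_cm + Md² = (1/12)ML² + Md² = M·[0.0833333·(0.599)² + (0.521)²] = M·0.30134.
So M = 1.742 / 0.30134 = 5.7808 kg.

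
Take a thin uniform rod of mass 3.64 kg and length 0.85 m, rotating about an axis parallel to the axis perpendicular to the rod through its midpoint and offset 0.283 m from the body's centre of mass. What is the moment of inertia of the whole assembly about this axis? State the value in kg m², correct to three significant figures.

I_cm = (1/12)ML² = (1/12)(3.64)(0.85)² = 0.21916 kg m²; centre at d = 0.283 m, so I = I_cm + Md² gives I = 0.21916 + (3.64)(0.283)² = 0.51068 kg m².

0.511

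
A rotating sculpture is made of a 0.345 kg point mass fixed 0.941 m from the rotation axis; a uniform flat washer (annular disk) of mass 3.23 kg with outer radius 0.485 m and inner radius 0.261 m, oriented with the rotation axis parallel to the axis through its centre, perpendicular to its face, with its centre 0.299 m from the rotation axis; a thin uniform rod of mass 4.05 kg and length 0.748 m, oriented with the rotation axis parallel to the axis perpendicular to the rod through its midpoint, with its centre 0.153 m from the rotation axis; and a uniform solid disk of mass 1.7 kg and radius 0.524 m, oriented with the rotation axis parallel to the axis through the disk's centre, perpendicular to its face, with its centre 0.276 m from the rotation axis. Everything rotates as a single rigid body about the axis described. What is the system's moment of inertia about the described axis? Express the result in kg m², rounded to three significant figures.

Point mass: I_cm = 0; centre at d = 0.941 m, so the parallel axis theorem gives I = 0 + (0.345)(0.941)² = 0.30549 kg m².
Annular disk: I_cm = (1/2)M(R²+r²) = (1/2)(3.23)[(0.485)² + (0.261)²] = 0.4899 kg m²; centre at d = 0.299 m, so the parallel axis theorem gives I = 0.4899 + (3.23)(0.299)² = 0.77867 kg m².
Thin rod: I_cm = (1/12)ML² = (1/12)(4.05)(0.748)² = 0.18883 kg m²; centre at d = 0.153 m, so the parallel axis theorem gives I = 0.18883 + (4.05)(0.153)² = 0.28364 kg m².
Solid disk: I_cm = (1/2)MR² = (1/2)(1.7)(0.524)² = 0.23339 kg m²; centre at d = 0.276 m, so the parallel axis theorem gives I = 0.23339 + (1.7)(0.276)² = 0.36289 kg m².
Total I = 0.30549 + 0.77867 + 0.28364 + 0.36289 = 1.7307 kg m².

1.73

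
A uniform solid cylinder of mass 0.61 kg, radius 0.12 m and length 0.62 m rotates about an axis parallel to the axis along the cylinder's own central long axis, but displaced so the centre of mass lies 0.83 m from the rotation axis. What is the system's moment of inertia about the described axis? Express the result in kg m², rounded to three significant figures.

0.425

I_cm = (1/2)MR² = (1/2)(0.61)(0.12)² = 0.004392 kg m²; centre at d = 0.83 m, so the parallel axis theorem gives I = 0.004392 + (0.61)(0.83)² = 0.42462 kg m².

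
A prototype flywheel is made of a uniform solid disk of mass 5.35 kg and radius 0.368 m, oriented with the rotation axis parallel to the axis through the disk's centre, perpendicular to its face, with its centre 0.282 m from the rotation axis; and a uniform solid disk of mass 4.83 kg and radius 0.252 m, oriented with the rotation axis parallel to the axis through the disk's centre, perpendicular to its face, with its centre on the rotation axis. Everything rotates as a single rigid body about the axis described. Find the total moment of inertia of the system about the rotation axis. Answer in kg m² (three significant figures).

0.941

Solid disk: I_cm = (1/2)MR² = (1/2)(5.35)(0.368)² = 0.36226 kg m²; centre at d = 0.282 m, so the parallel axis theorem gives I = 0.36226 + (5.35)(0.282)² = 0.78771 kg m².
Solid disk: I_cm = (1/2)MR² = (1/2)(4.83)(0.252)² = 0.15336 kg m²; axis through the centre, so I = 0.15336 kg m².
Total I = 0.78771 + 0.15336 = 0.94107 kg m².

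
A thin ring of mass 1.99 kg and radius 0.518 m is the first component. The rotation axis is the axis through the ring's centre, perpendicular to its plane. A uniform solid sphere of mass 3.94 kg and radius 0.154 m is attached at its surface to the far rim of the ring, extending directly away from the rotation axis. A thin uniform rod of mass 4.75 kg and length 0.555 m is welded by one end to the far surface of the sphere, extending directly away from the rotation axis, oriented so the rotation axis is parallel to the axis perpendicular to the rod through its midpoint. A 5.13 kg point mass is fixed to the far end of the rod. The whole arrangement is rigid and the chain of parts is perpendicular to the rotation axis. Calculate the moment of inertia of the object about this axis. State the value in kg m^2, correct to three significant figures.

18.0

Thin ring: I_cm = MR² = (1.99)(0.518)² = 0.53396 kg m^2; axis through the centre, so I = 0.53396 kg m^2.
Solid sphere: I_cm = (2/5)MR² = (2/5)(3.94)(0.154)² = 0.037376 kg m^2; centre at d = 0.518 + 0.154 = 0.672 m, so I = I_cm + Md² gives I = 0.037376 + (3.94)(0.672)² = 1.8166 kg m^2.
Thin rod: I_cm = (1/12)ML² = (1/12)(4.75)(0.555)² = 0.12193 kg m^2; centre at d = 0.518 + 0.154 + 0.154 + 0.2775 = 1.1035 m, so I = I_cm + Md² gives I = 0.12193 + (4.75)(1.1035)² = 5.9061 kg m^2.
Point mass: I_cm = 0; centre at d = 0.518 + 0.154 + 0.154 + 0.2775 + 0.2775 = 1.381 m, so I = I_cm + Md² gives I = 0 + (5.13)(1.381)² = 9.7837 kg m^2.
Total I = 0.53396 + 1.8166 + 5.9061 + 9.7837 = 18.04 kg m^2.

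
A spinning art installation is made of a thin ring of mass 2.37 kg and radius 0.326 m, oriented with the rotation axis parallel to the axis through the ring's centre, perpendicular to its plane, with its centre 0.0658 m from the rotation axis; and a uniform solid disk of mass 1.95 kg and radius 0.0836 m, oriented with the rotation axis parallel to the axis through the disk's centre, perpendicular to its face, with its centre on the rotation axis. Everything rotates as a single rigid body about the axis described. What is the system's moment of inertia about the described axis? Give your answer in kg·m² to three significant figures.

0.269

Thin ring: I_cm = MR² = (2.37)(0.326)² = 0.25187 kg·m²; centre at d = 0.0658 m, so the parallel axis theorem gives I = 0.25187 + (2.37)(0.0658)² = 0.26214 kg·m².
Solid disk: I_cm = (1/2)MR² = (1/2)(1.95)(0.0836)² = 0.0068142 kg·m²; axis through the centre, so I = 0.0068142 kg·m².
Total I = 0.26214 + 0.0068142 = 0.26895 kg·m².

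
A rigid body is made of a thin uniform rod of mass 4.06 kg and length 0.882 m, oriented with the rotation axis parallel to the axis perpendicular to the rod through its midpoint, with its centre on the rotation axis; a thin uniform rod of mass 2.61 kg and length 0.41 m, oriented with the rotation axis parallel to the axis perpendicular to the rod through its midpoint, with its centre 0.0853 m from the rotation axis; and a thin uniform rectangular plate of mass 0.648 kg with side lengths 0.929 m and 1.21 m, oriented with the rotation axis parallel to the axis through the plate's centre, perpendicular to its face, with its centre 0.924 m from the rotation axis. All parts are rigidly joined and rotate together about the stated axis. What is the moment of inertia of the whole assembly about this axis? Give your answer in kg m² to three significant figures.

Thin rod: I_cm = (1/12)ML² = (1/12)(4.06)(0.882)² = 0.2632 kg m²; axis through the centre, so I = 0.2632 kg m².
Thin rod: I_cm = (1/12)ML² = (1/12)(2.61)(0.41)² = 0.036562 kg m²; centre at d = 0.0853 m, so the parallel axis theorem gives I = 0.036562 + (2.61)(0.0853)² = 0.055552 kg m².
Rectangular plate: I_cm = (1/12)M(a²+b²) = (1/12)(0.648)[(0.929)² + (1.21)²] = 0.12567 kg m²; centre at d = 0.924 m, so the parallel axis theorem gives I = 0.12567 + (0.648)(0.924)² = 0.67891 kg m².
Total I = 0.2632 + 0.055552 + 0.67891 = 0.99766 kg m².

0.998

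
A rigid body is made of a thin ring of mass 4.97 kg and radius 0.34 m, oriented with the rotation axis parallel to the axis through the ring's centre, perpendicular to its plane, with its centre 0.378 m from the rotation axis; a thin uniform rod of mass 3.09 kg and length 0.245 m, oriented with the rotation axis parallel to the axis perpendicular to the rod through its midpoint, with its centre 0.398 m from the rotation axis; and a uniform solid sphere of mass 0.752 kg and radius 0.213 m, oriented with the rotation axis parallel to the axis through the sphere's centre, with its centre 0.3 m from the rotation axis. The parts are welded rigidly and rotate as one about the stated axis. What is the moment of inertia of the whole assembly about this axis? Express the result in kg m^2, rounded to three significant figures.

Thin ring: I_cm = MR² = (4.97)(0.34)² = 0.57453 kg m^2; centre at d = 0.378 m, so the parallel axis theorem gives I = 0.57453 + (4.97)(0.378)² = 1.2847 kg m^2.
Thin rod: I_cm = (1/12)ML² = (1/12)(3.09)(0.245)² = 0.015456 kg m^2; centre at d = 0.398 m, so the parallel axis theorem gives I = 0.015456 + (3.09)(0.398)² = 0.50492 kg m^2.
Solid sphere: I_cm = (2/5)MR² = (2/5)(0.752)(0.213)² = 0.013647 kg m^2; centre at d = 0.3 m, so the parallel axis theorem gives I = 0.013647 + (0.752)(0.3)² = 0.081327 kg m^2.
Total I = 1.2847 + 0.50492 + 0.081327 = 1.8709 kg m^2.

1.87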